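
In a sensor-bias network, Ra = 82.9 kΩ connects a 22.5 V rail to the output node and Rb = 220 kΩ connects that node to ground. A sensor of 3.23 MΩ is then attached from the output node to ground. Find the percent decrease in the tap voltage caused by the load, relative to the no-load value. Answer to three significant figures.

1.83 %

The divider's output (Thévenin) resistance is Ra‖Rb = 60.21 kΩ.
Fractional drop under load = R_th/(R_th + R_L) = 60.21 / (60.21 + 3230) = 0.01830.
So the output falls by 1.83 %.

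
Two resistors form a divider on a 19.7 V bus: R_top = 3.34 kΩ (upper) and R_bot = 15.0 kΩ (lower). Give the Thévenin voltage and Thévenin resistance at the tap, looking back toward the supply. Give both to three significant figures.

V_th = 16.1 V, R_th = 2.73 kΩ

V_th is the open-circuit tap voltage: 19.7 × 15.0/(3.34 + 15.0) = 16.1 V.
With the supply zeroed, R_top and R_bot appear in parallel from the tap: R_th = R_top‖R_bot = (3.34 × 15.0)/18.34 = 2.73 kΩ.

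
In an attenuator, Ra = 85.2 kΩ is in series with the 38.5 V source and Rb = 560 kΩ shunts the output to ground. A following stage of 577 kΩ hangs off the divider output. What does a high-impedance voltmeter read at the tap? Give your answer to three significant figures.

The load sits in parallel with Rb: Rb‖R_L = (560 × 577) / (560 + 577) = 284.2 kΩ.
V_out = 38.5 × 284.2 / (85.2 + 284.2) = 38.5 × 284.2/369.4 = 29.6 V.
(Unloaded it would have been 33.4 V.)

V_out ≈ 29.6 V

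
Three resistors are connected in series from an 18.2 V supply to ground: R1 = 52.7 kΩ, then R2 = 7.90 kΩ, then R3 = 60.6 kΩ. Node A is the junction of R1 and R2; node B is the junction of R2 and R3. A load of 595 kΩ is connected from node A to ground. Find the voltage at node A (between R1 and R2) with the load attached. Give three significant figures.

V ≈ 9.80 V

Below node A the series string R2+R3 = 68.50 kΩ sits in parallel with the 595 kΩ load: 61.43 kΩ.
V_A = 18.2 × 61.43/(52.7 + 61.43) = 9.80 V.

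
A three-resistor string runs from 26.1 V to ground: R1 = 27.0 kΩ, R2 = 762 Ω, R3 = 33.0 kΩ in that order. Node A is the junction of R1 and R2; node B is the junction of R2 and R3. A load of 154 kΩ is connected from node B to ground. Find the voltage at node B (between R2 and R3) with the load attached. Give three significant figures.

At node B, R3 is in parallel with the load: R3‖R_L = 27180 Ω.
Below node A the resistance is R2 + (R3‖R_L) = 27940 Ω, so V_A = 26.1 × 27940/54940 = 13.27 V.
Then V_B = V_A × (R3‖R_L)/(R2 + R3‖R_L) = 13.27 × 27180/27940 = 12.9 V.

V ≈ 12.9 V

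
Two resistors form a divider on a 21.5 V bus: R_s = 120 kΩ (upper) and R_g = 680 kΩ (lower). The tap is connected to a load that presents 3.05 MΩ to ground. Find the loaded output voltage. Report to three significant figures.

V_out ≈ 17.7 V

The load sits in parallel with R_g: R_g‖R_L = (680 × 3050) / (680 + 3050) = 556.0 kΩ.
V_out = 21.5 × 556.0 / (120 + 556.0) = 21.5 × 556.0/676.0 = 17.7 V.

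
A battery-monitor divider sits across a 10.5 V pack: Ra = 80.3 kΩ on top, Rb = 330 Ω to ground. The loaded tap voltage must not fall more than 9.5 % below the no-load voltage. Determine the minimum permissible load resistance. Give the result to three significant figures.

Output resistance R_th = Ra‖Rb = (80300 × 330)/80630 = 328.6 Ω.
The fractional drop is R_th/(R_th + R_L); requiring this ≤ 0.0950 gives R_L ≥ R_th(1/0.0950 − 1) = 328.6 × 9.526 = 3.13 kΩ.

R_L(min) ≈ 3.13 kΩ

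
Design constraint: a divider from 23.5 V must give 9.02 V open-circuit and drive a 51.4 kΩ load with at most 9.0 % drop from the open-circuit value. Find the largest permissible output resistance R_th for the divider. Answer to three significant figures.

R_th ≤ 5.08 kΩ

Loading drop = R_th/(R_th + R_L) ≤ 0.0900, so R_th ≤ R_L · ε/(1−ε) = 51.4 kΩ × 0.0900/0.9100 = 5.08 kΩ.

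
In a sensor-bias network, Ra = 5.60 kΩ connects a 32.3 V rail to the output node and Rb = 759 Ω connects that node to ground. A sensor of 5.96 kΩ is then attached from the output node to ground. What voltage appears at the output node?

V_out ≈ 3.47 V

The load sits in parallel with Rb: Rb‖R_L = (759 × 5960) / (759 + 5960) = 673.3 Ω.
V_out = 32.3 × 673.3 / (5600 + 673.3) = 32.3 × 673.3/6273 = 3.47 V.
(Unloaded it would have been 3.86 V.)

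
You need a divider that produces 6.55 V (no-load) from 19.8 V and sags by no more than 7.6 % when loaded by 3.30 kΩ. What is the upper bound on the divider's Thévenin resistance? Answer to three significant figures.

Loading drop = R_th/(R_th + R_L) ≤ 0.0760, so R_th ≤ R_L · ε/(1−ε) = 3.30 kΩ × 0.0760/0.9240 = 271 Ω.
(Any R1, R2 with R2/(R1+R2) = 0.331 and R1‖R2 ≤ 271 Ω will meet the spec.)

R_th ≤ 271 Ω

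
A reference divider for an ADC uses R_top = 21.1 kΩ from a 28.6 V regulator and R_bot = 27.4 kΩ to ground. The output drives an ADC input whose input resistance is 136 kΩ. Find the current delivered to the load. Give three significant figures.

I_L ≈ 0.109 mA

R_bot‖R_L = 22.81 kΩ; V_out = 28.6 × 22.81/43.91 = 14.86 V.
I_L = V_out / R_L = 14.86 / 136 kΩ = 0.109 mA.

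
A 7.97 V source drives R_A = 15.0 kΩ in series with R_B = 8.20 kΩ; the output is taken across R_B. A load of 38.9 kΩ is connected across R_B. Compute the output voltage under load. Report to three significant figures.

V_out ≈ 2.48 V

The load sits in parallel with R_B: R_B‖R_L = (8.20 × 38.9) / (8.20 + 38.9) = 6.772 kΩ.
V_out = 7.97 × 6.772 / (15.0 + 6.772) = 7.97 × 6.772/21.77 = 2.48 V.
(Unloaded it would have been 2.82 V.)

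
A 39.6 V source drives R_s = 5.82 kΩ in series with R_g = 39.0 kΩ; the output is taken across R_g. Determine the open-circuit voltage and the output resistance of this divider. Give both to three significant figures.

V_th = 34.5 V, R_th = 5.06 kΩ

V_th is the open-circuit tap voltage: 39.6 × 39.0/(5.82 + 39.0) = 34.5 V.
With the supply zeroed, R_s and R_g appear in parallel from the tap: R_th = R_s‖R_g = (5.82 × 39.0)/44.82 = 5.06 kΩ.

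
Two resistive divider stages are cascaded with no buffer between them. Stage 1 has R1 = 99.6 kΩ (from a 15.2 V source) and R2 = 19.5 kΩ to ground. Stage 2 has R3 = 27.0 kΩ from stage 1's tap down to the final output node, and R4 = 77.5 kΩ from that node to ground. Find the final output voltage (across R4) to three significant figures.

V_out ≈ 1.60 V

Stage 2 presents R3+R4 = 104.5 kΩ as a load on stage 1's tap.
Stage 1's lower leg becomes R2‖(R3+R4) = 16.43 kΩ, so V_mid = 15.2 × 16.43/116.0 = 2.153 V.
Stage 2 is itself unloaded: V_out = V_mid × R4/(R3+R4) = 2.153 × 77.5/104.5 = 1.60 V.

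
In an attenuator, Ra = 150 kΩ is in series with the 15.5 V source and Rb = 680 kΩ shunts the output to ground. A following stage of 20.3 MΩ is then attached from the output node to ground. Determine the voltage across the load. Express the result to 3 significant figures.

The load sits in parallel with Rb: Rb‖R_L = (680 × 20300) / (680 + 20300) = 658.0 kΩ.
V_out = 15.5 × 658.0 / (150 + 658.0) = 15.5 × 658.0/808.0 = 12.6 V.
(Unloaded it would have been 12.7 V.)

V_out ≈ 12.6 V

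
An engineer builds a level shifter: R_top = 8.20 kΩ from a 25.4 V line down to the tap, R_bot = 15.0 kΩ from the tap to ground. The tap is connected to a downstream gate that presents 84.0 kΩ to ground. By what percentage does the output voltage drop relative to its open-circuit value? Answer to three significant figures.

The divider's output (Thévenin) resistance is R_top‖R_bot = 5.302 kΩ.
Fractional drop under load = R_th/(R_th + R_L) = 5.302 / (5.302 + 84.0) = 0.05937.
So the output falls by 5.94 %.

5.94 %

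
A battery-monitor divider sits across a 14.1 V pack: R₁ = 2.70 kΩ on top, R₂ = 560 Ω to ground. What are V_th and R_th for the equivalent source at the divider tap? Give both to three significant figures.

V_th = 2.42 V, R_th = 464 Ω

V_th is the open-circuit tap voltage: 14.1 × 560/(2700 + 560) = 2.42 V.
With the supply zeroed, R₁ and R₂ appear in parallel from the tap: R_th = R₁‖R₂ = (2700 × 560)/3260 = 464 Ω.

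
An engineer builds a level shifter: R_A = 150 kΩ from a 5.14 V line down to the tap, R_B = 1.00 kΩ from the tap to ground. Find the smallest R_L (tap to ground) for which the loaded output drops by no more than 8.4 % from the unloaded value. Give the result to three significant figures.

Output resistance R_th = R_A‖R_B = (150000 × 1000)/151000 = 993.4 Ω.
The fractional drop is R_th/(R_th + R_L); requiring this ≤ 0.0840 gives R_L ≥ R_th(1/0.0840 − 1) = 993.4 × 10.90 = 10.8 kΩ.

R_L(min) ≈ 10.8 kΩ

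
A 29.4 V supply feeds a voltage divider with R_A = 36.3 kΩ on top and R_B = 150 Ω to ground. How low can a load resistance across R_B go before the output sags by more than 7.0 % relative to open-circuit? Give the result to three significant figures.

Output resistance R_th = R_A‖R_B = (36300 × 150)/36450 = 149.4 Ω.
The fractional drop is R_th/(R_th + R_L); requiring this ≤ 0.0700 gives R_L ≥ R_th(1/0.0700 − 1) = 149.4 × 13.29 = 1.98 kΩ.

R_L(min) ≈ 1.98 kΩ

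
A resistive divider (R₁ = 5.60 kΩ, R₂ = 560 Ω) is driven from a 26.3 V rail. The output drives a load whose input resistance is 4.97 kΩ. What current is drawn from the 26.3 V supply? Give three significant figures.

I ≈ 4.31 mA

R₂‖R_L = 503.3 Ω, so the source sees R₁ + R₂‖R_L = 6103 Ω.
I = 26.3 V / 6103 Ω = 4.31 mA.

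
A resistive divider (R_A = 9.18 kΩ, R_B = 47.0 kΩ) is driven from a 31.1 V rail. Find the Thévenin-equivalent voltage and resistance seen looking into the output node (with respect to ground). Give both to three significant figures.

V_th is the open-circuit tap voltage: 31.1 × 47.0/(9.18 + 47.0) = 26.0 V.
With the supply zeroed, R_A and R_B appear in parallel from the tap: R_th = R_A‖R_B = (9.18 × 47.0)/56.18 = 7.68 kΩ.

V_th = 26.0 V, R_th = 7.68 kΩ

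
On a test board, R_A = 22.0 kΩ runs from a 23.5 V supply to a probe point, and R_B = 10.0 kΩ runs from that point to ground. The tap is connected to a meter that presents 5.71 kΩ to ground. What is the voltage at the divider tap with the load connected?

V_out ≈ 3.33 V

The load sits in parallel with R_B: R_B‖R_L = (10.0 × 5.71) / (10.0 + 5.71) = 3.635 kΩ.
V_out = 23.5 × 3.635 / (22.0 + 3.635) = 23.5 × 3.635/25.63 = 3.33 V.
(Unloaded it would have been 7.34 V.)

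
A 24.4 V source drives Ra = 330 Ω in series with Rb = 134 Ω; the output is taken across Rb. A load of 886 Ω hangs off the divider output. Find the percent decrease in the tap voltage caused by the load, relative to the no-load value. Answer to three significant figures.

9.71 %

The divider's output (Thévenin) resistance is Ra‖Rb = 95.30 Ω.
Fractional drop under load = R_th/(R_th + R_L) = 95.30 / (95.30 + 886) = 0.09712.
So the output falls by 9.71 %.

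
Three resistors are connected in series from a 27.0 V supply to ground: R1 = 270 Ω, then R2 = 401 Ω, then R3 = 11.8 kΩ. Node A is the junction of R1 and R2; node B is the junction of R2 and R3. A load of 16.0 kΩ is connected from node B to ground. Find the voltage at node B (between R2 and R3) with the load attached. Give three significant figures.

V ≈ 24.6 V

At node B, R3 is in parallel with the load: R3‖R_L = 6791 Ω.
Below node A the resistance is R2 + (R3‖R_L) = 7192 Ω, so V_A = 27.0 × 7192/7462 = 26.02 V.
Then V_B = V_A × (R3‖R_L)/(R2 + R3‖R_L) = 26.02 × 6791/7192 = 24.6 V.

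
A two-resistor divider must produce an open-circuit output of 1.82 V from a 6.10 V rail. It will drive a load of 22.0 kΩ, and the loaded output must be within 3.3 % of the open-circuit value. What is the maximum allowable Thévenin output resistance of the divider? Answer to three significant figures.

R_th ≤ 751 Ω

Loading drop = R_th/(R_th + R_L) ≤ 0.0330, so R_th ≤ R_L · ε/(1−ε) = 22.0 kΩ × 0.0330/0.9670 = 751 Ω.
(Any R1, R2 with R2/(R1+R2) = 0.298 and R1‖R2 ≤ 751 Ω will meet the spec.)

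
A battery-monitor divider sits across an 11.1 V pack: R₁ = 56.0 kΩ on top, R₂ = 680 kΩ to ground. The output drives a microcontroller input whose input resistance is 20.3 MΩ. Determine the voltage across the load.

V_out ≈ 10.2 V

The load sits in parallel with R₂: R₂‖R_L = (680 × 20300) / (680 + 20300) = 658.0 kΩ.
V_out = 11.1 × 658.0 / (56.0 + 658.0) = 11.1 × 658.0/714.0 = 10.2 V.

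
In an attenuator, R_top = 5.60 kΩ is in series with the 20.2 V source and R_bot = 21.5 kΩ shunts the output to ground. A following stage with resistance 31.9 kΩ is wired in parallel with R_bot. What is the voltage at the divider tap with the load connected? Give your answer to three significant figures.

The load sits in parallel with R_bot: R_bot‖R_L = (21.5 × 31.9) / (21.5 + 31.9) = 12.84 kΩ.
V_out = 20.2 × 12.84 / (5.60 + 12.84) = 20.2 × 12.84/18.44 = 14.1 V.
(Unloaded it would have been 16.0 V.)

V_out ≈ 14.1 V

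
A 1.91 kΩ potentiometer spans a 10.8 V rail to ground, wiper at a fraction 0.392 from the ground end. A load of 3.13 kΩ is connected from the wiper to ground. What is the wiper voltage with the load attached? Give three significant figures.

V ≈ 3.70 V

The wiper splits the pot into (1−α)R = 1161 Ω above and αR = 748.7 Ω below.
Lower section ‖ load = 604.2 Ω.
V_wiper = 10.8 × 604.2/(1161 + 604.2) = 3.70 V.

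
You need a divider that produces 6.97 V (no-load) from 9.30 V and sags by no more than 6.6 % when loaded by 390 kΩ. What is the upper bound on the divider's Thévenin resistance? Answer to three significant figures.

R_th ≤ 27.6 kΩ

Loading drop = R_th/(R_th + R_L) ≤ 0.0660, so R_th ≤ R_L · ε/(1−ε) = 390 kΩ × 0.0660/0.9340 = 27.6 kΩ.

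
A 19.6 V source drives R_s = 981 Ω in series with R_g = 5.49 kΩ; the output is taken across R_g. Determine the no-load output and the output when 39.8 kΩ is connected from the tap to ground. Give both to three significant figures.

Open-circuit: V = 19.6 × 5490/(981 + 5490) = 16.6 V.
With the load, R_g becomes R_g‖R_L = 4825 Ω, so V = 19.6 × 4825/5806 = 16.3 V.

Unloaded: 16.6 V; loaded: 16.3 V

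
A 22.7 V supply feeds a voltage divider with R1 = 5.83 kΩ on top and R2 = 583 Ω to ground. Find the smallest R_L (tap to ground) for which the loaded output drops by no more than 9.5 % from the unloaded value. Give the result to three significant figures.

Output resistance R_th = R1‖R2 = (5830 × 583)/6413 = 530.0 Ω.
The fractional drop is R_th/(R_th + R_L); requiring this ≤ 0.0950 gives R_L ≥ R_th(1/0.0950 − 1) = 530.0 × 9.526 = 5.05 kΩ.

R_L(min) ≈ 5.05 kΩ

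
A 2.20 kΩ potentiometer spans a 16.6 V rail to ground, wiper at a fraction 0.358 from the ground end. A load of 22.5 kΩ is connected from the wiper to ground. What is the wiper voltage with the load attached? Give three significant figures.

V ≈ 5.81 V

The wiper splits the pot into (1−α)R = 1412 Ω above and αR = 787.6 Ω below.
Lower section ‖ load = 761.0 Ω.
V_wiper = 16.6 × 761.0/(1412 + 761.0) = 5.81 V.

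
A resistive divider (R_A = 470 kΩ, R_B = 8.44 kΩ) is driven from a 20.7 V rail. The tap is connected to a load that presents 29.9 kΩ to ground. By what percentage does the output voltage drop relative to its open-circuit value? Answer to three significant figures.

21.7 %

The divider's output (Thévenin) resistance is R_A‖R_B = 8.291 kΩ.
Fractional drop under load = R_th/(R_th + R_L) = 8.291 / (8.291 + 29.9) = 0.2171.
So the output falls by 21.7 %.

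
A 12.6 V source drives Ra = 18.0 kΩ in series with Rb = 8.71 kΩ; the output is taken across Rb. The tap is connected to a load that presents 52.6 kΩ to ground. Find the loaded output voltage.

The load sits in parallel with Rb: Rb‖R_L = (8.71 × 52.6) / (8.71 + 52.6) = 7.473 kΩ.
V_out = 12.6 × 7.473 / (18.0 + 7.473) = 12.6 × 7.473/25.47 = 3.70 V.

V_out ≈ 3.70 V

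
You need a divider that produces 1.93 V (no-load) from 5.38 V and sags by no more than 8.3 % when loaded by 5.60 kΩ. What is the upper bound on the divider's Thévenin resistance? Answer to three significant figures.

R_th ≤ 507 Ω

Loading drop = R_th/(R_th + R_L) ≤ 0.0830, so R_th ≤ R_L · ε/(1−ε) = 5.60 kΩ × 0.0830/0.9170 = 507 Ω.
(Any R1, R2 with R2/(R1+R2) = 0.359 and R1‖R2 ≤ 507 Ω will meet the spec.)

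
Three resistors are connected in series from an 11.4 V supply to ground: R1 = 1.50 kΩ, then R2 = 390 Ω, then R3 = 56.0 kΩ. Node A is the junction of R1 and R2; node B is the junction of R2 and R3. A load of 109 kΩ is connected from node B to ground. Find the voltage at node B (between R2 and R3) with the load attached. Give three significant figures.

V ≈ 10.8 V

At node B, R3 is in parallel with the load: R3‖R_L = 36990 Ω.
Below node A the resistance is R2 + (R3‖R_L) = 37380 Ω, so V_A = 11.4 × 37380/38880 = 10.96 V.
Then V_B = V_A × (R3‖R_L)/(R2 + R3‖R_L) = 10.96 × 36990/37380 = 10.8 V.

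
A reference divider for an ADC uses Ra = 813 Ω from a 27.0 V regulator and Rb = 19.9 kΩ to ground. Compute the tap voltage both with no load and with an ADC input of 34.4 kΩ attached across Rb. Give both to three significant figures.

Unloaded: 25.9 V; loaded: 25.4 V

Open-circuit: V = 27.0 × 19900/(813 + 19900) = 25.9 V.
With the load, Rb becomes Rb‖R_L = 12610 Ω, so V = 27.0 × 12610/13420 = 25.4 V.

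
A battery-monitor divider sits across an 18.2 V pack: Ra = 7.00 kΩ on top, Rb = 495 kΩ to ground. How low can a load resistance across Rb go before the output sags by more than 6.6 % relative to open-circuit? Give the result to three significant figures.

R_L(min) ≈ 97.7 kΩ

Output resistance R_th = Ra‖Rb = (7.00 × 495)/502.0 = 6.902 kΩ.
The fractional drop is R_th/(R_th + R_L); requiring this ≤ 0.0660 gives R_L ≥ R_th(1/0.0660 − 1) = 6.902 × 14.15 = 97.7 kΩ.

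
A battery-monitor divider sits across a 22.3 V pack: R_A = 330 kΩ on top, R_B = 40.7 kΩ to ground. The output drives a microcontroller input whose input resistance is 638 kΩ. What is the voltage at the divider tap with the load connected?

V_out ≈ 2.32 V

The load sits in parallel with R_B: R_B‖R_L = (40.7 × 638) / (40.7 + 638) = 38.26 kΩ.
V_out = 22.3 × 38.26 / (330 + 38.26) = 22.3 × 38.26/368.3 = 2.32 V.
(Unloaded it would have been 2.45 V.)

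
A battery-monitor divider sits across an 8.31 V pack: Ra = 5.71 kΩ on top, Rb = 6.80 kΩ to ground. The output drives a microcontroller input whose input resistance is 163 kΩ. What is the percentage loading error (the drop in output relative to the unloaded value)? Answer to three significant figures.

The divider's output (Thévenin) resistance is Ra‖Rb = 3.104 kΩ.
Fractional drop under load = R_th/(R_th + R_L) = 3.104 / (3.104 + 163) = 0.01869.
So the output falls by 1.87 %.

1.87 %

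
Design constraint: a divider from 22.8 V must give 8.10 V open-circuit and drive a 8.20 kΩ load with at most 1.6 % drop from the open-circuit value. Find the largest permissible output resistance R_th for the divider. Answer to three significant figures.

Loading drop = R_th/(R_th + R_L) ≤ 0.0160, so R_th ≤ R_L · ε/(1−ε) = 8.20 kΩ × 0.0160/0.9840 = 133 Ω.

R_th ≤ 133 Ω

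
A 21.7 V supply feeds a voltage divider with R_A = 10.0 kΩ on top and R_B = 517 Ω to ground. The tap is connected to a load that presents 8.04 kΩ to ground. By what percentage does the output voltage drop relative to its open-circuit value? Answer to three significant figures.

5.76 %

The divider's output (Thévenin) resistance is R_A‖R_B = 491.6 Ω.
Fractional drop under load = R_th/(R_th + R_L) = 491.6 / (491.6 + 8040) = 0.05762.
So the output falls by 5.76 %.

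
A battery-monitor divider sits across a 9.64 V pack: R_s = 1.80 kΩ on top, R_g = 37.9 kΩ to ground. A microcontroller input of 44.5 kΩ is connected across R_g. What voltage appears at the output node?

V_out ≈ 8.86 V

The load sits in parallel with R_g: R_g‖R_L = (37.9 × 44.5) / (37.9 + 44.5) = 20.47 kΩ.
V_out = 9.64 × 20.47 / (1.80 + 20.47) = 9.64 × 20.47/22.27 = 8.86 V.
(Unloaded it would have been 9.20 V.)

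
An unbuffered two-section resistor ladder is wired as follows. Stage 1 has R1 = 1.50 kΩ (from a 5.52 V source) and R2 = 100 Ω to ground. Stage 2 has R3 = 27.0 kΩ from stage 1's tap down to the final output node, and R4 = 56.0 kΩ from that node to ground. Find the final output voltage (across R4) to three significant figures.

V_out ≈ 0.233 V

Stage 2 presents R3+R4 = 83000 Ω as a load on stage 1's tap.
Stage 1's lower leg becomes R2‖(R3+R4) = 99.88 Ω, so V_mid = 5.52 × 99.88/1600 = 0.3446 V.
Stage 2 is itself unloaded: V_out = V_mid × R4/(R3+R4) = 0.3446 × 56000/83000 = 0.233 V.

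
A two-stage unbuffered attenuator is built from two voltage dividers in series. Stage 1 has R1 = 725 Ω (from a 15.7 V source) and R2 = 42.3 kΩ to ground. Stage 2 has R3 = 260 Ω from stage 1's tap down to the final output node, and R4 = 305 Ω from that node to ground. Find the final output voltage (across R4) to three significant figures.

V_out ≈ 3.68 V

Stage 2 presents R3+R4 = 565.0 Ω as a load on stage 1's tap.
Stage 1's lower leg becomes R2‖(R3+R4) = 557.6 Ω, so V_mid = 15.7 × 557.6/1283 = 6.825 V.
Stage 2 is itself unloaded: V_out = V_mid × R4/(R3+R4) = 6.825 × 305/565.0 = 3.68 V.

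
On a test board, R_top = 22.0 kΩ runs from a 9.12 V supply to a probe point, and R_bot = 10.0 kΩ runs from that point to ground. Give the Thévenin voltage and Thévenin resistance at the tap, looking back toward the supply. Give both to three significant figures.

V_th is the open-circuit tap voltage: 9.12 × 10.0/(22.0 + 10.0) = 2.85 V.
With the supply zeroed, R_top and R_bot appear in parallel from the tap: R_th = R_top‖R_bot = (22.0 × 10.0)/32.00 = 6.88 kΩ.

V_th = 2.85 V, R_th = 6.88 kΩ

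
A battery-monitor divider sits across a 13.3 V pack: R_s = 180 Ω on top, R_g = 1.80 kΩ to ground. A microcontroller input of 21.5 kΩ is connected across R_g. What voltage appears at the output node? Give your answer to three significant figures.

The load sits in parallel with R_g: R_g‖R_L = (1800 × 21500) / (1800 + 21500) = 1661 Ω.
V_out = 13.3 × 1661 / (180 + 1661) = 13.3 × 1661/1841 = 12.0 V.

V_out ≈ 12.0 V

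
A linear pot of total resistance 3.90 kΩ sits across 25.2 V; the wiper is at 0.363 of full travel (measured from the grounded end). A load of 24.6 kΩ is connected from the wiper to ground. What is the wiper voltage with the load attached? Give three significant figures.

V ≈ 8.82 V

The wiper splits the pot into (1−α)R = 2.484 kΩ above and αR = 1.416 kΩ below.
Lower section ‖ load = 1.339 kΩ.
V_wiper = 25.2 × 1.339/(2.484 + 1.339) = 8.82 V.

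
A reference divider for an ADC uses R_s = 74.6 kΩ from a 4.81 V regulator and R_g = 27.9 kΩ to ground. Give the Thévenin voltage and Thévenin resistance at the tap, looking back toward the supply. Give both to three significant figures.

V_th = 1.31 V, R_th = 20.3 kΩ

V_th is the open-circuit tap voltage: 4.81 × 27.9/(74.6 + 27.9) = 1.31 V.
With the supply zeroed, R_s and R_g appear in parallel from the tap: R_th = R_s‖R_g = (74.6 × 27.9)/102.5 = 20.3 kΩ.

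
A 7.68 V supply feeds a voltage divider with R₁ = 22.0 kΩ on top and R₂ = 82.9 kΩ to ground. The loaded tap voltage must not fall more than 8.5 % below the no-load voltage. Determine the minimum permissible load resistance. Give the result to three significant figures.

R_L(min) ≈ 187 kΩ

Output resistance R_th = R₁‖R₂ = (22.0 × 82.9)/104.9 = 17.39 kΩ.
The fractional drop is R_th/(R_th + R_L); requiring this ≤ 0.0850 gives R_L ≥ R_th(1/0.0850 − 1) = 17.39 × 10.76 = 187 kΩ.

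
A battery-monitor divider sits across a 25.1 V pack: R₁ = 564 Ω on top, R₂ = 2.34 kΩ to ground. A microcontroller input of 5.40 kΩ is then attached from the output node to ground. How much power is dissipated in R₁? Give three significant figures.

P ≈ 73.6 mW

Total resistance from the source is R₁ + (R₂‖R_L) = 2197 Ω, so I = 25.1/2197 Ω = 11.43 mA.
P = I²·R₁ = (11.43 mA)² × 564 Ω = 73.6 mW.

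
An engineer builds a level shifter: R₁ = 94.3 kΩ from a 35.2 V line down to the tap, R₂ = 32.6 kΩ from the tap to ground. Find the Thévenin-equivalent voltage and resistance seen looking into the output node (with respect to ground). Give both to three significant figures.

V_th is the open-circuit tap voltage: 35.2 × 32.6/(94.3 + 32.6) = 9.04 V.
With the supply zeroed, R₁ and R₂ appear in parallel from the tap: R_th = R₁‖R₂ = (94.3 × 32.6)/126.9 = 24.2 kΩ.

V_th = 9.04 V, R_th = 24.2 kΩ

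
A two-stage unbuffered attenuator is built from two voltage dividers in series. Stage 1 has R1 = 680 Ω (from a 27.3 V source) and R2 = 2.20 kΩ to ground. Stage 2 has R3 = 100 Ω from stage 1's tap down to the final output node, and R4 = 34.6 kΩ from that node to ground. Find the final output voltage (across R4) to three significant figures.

V_out ≈ 20.5 V

Stage 2 presents R3+R4 = 34700 Ω as a load on stage 1's tap.
Stage 1's lower leg becomes R2‖(R3+R4) = 2069 Ω, so V_mid = 27.3 × 2069/2749 = 20.55 V.
Stage 2 is itself unloaded: V_out = V_mid × R4/(R3+R4) = 20.55 × 34600/34700 = 20.5 V.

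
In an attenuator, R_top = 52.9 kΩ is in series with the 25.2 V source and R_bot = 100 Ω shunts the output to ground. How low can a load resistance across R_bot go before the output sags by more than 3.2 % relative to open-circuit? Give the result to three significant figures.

R_L(min) ≈ 3.02 kΩ

Output resistance R_th = R_top‖R_bot = (52900 × 100)/53000 = 99.81 Ω.
The fractional drop is R_th/(R_th + R_L); requiring this ≤ 0.0320 gives R_L ≥ R_th(1/0.0320 − 1) = 99.81 × 30.25 = 3.02 kΩ.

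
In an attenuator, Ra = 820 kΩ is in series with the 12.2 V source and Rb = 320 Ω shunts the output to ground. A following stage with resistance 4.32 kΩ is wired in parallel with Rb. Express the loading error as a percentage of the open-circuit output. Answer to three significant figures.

6.89 %

The divider's output (Thévenin) resistance is Ra‖Rb = 319.9 Ω.
Fractional drop under load = R_th/(R_th + R_L) = 319.9 / (319.9 + 4320) = 0.06894.
So the output falls by 6.89 %.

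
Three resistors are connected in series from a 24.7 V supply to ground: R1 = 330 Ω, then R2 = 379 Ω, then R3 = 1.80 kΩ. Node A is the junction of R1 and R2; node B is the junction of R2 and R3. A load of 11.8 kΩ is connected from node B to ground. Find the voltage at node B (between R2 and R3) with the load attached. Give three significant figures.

At node B, R3 is in parallel with the load: R3‖R_L = 1562 Ω.
Below node A the resistance is R2 + (R3‖R_L) = 1941 Ω, so V_A = 24.7 × 1941/2271 = 21.11 V.
Then V_B = V_A × (R3‖R_L)/(R2 + R3‖R_L) = 21.11 × 1562/1941 = 17.0 V.

V ≈ 17.0 V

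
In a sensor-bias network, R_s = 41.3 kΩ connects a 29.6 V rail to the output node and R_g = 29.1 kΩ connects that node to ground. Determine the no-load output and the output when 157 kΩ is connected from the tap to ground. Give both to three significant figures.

Unloaded: 12.2 V; loaded: 11.0 V

Open-circuit: V = 29.6 × 29.1/(41.3 + 29.1) = 12.2 V.
With the load, R_g becomes R_g‖R_L = 24.55 kΩ, so V = 29.6 × 24.55/65.85 = 11.0 V.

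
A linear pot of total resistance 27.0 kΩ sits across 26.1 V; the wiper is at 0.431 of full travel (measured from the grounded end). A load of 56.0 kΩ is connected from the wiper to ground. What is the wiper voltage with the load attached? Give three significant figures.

The wiper splits the pot into (1−α)R = 15.36 kΩ above and αR = 11.64 kΩ below.
Lower section ‖ load = 9.635 kΩ.
V_wiper = 26.1 × 9.635/(15.36 + 9.635) = 10.1 V.

V ≈ 10.1 V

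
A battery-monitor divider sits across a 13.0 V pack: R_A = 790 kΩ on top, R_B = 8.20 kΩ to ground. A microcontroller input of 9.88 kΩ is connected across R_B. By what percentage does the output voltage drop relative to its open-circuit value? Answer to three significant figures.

The divider's output (Thévenin) resistance is R_A‖R_B = 8.116 kΩ.
Fractional drop under load = R_th/(R_th + R_L) = 8.116 / (8.116 + 9.88) = 0.4510.
So the output falls by 45.1 %.

45.1 %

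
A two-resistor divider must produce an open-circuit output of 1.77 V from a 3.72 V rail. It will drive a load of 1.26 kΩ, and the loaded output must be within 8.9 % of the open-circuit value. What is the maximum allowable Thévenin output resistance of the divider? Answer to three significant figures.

Loading drop = R_th/(R_th + R_L) ≤ 0.0890, so R_th ≤ R_L · ε/(1−ε) = 1.26 kΩ × 0.0890/0.9110 = 123 Ω.
(Any R1, R2 with R2/(R1+R2) = 0.476 and R1‖R2 ≤ 123 Ω will meet the spec.)

R_th ≤ 123 Ω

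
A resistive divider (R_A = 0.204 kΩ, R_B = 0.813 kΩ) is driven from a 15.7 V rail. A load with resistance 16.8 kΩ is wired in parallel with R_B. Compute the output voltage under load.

The load sits in parallel with R_B: R_B‖R_L = (813 × 16800) / (813 + 16800) = 775.5 Ω.
V_out = 15.7 × 775.5 / (204 + 775.5) = 15.7 × 775.5/979.5 = 12.4 V.

V_out ≈ 12.4 V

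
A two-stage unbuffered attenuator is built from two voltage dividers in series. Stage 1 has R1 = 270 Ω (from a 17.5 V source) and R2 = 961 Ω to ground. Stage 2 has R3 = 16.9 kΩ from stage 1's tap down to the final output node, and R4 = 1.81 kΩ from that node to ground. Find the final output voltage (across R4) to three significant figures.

V_out ≈ 1.31 V

Stage 2 presents R3+R4 = 18710 Ω as a load on stage 1's tap.
Stage 1's lower leg becomes R2‖(R3+R4) = 914.1 Ω, so V_mid = 17.5 × 914.1/1184 = 13.51 V.
Stage 2 is itself unloaded: V_out = V_mid × R4/(R3+R4) = 13.51 × 1810/18710 = 1.31 V.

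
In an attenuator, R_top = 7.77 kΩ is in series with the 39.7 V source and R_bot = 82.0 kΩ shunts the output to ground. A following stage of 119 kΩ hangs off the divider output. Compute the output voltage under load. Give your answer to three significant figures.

The load sits in parallel with R_bot: R_bot‖R_L = (82.0 × 119) / (82.0 + 119) = 48.55 kΩ.
V_out = 39.7 × 48.55 / (7.77 + 48.55) = 39.7 × 48.55/56.32 = 34.2 V.

V_out ≈ 34.2 V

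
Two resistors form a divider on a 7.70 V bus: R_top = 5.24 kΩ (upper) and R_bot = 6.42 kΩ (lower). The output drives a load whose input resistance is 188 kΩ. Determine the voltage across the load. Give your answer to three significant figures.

V_out ≈ 4.18 V

The load sits in parallel with R_bot: R_bot‖R_L = (6.42 × 188) / (6.42 + 188) = 6.208 kΩ.
V_out = 7.70 × 6.208 / (5.24 + 6.208) = 7.70 × 6.208/11.45 = 4.18 V.
(Unloaded it would have been 4.24 V.)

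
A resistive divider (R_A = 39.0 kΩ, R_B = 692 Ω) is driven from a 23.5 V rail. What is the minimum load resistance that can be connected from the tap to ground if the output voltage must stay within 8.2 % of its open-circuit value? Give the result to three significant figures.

R_L(min) ≈ 7.61 kΩ

Output resistance R_th = R_A‖R_B = (39000 × 692)/39690 = 679.9 Ω.
The fractional drop is R_th/(R_th + R_L); requiring this ≤ 0.0820 gives R_L ≥ R_th(1/0.0820 − 1) = 679.9 × 11.20 = 7.61 kΩ.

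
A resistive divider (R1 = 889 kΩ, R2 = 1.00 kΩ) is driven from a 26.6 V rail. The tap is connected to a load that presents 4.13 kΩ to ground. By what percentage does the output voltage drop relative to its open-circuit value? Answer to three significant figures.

19.5 %

Unloaded V = 26.6 × 1.00/890.0 = 0.02989 V.
Loaded: R2‖R_L = 0.8051 kΩ, giving V = 26.6 × 0.8051/889.8 = 0.02407 V.
Drop = (0.02989 − 0.02407) / 0.02989 = 19.5 %.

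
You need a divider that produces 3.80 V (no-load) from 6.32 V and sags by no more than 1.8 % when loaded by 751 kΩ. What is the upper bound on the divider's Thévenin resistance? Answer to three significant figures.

R_th ≤ 13.8 kΩ

Loading drop = R_th/(R_th + R_L) ≤ 0.0180, so R_th ≤ R_L · ε/(1−ε) = 751 kΩ × 0.0180/0.9820 = 13.8 kΩ.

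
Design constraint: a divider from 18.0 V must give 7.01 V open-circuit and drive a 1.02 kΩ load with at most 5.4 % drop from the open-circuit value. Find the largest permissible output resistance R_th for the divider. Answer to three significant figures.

Loading drop = R_th/(R_th + R_L) ≤ 0.0540, so R_th ≤ R_L · ε/(1−ε) = 1.02 kΩ × 0.0540/0.9460 = 58.2 Ω.

R_th ≤ 58.2 Ω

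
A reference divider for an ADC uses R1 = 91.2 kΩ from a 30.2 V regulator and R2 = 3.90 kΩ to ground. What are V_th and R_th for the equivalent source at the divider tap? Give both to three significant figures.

V_th is the open-circuit tap voltage: 30.2 × 3.90/(91.2 + 3.90) = 1.24 V.
With the supply zeroed, R1 and R2 appear in parallel from the tap: R_th = R1‖R2 = (91.2 × 3.90)/95.10 = 3.74 kΩ.

V_th = 1.24 V, R_th = 3.74 kΩ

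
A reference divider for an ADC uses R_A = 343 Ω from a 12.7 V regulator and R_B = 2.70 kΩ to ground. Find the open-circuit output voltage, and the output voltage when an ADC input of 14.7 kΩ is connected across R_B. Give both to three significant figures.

Unloaded: 11.3 V; loaded: 11.0 V

Open-circuit: V = 12.7 × 2700/(343 + 2700) = 11.3 V.
With the load, R_B becomes R_B‖R_L = 2281 Ω, so V = 12.7 × 2281/2624 = 11.0 V.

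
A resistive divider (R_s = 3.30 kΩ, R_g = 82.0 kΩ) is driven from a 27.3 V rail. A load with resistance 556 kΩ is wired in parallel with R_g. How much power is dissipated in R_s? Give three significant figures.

Total resistance from the source is R_s + (R_g‖R_L) = 74.76 kΩ, so I = 27.3/74.76 kΩ = 0.3652 mA.
P = I²·R_s = (0.3652 mA)² × 3.30 kΩ = 0.440 mW.

P ≈ 0.440 mW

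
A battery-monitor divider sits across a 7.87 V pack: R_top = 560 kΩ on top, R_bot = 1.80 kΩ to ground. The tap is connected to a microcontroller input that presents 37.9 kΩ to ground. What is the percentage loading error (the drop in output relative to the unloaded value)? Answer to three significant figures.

4.52 %

The divider's output (Thévenin) resistance is R_top‖R_bot = 1.794 kΩ.
Fractional drop under load = R_th/(R_th + R_L) = 1.794 / (1.794 + 37.9) = 0.04520.
So the output falls by 4.52 %.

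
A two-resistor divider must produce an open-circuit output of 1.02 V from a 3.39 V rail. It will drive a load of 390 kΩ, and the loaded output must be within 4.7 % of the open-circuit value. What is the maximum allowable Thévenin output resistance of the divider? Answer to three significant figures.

Loading drop = R_th/(R_th + R_L) ≤ 0.0470, so R_th ≤ R_L · ε/(1−ε) = 390 kΩ × 0.0470/0.9530 = 19.2 kΩ.
(Any R1, R2 with R2/(R1+R2) = 0.301 and R1‖R2 ≤ 19.2 kΩ will meet the spec.)

R_th ≤ 19.2 kΩ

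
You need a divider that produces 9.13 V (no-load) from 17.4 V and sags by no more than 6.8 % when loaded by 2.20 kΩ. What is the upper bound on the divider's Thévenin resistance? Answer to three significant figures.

R_th ≤ 161 Ω

Loading drop = R_th/(R_th + R_L) ≤ 0.0680, so R_th ≤ R_L · ε/(1−ε) = 2.20 kΩ × 0.0680/0.9320 = 161 Ω.
(Any R1, R2 with R2/(R1+R2) = 0.525 and R1‖R2 ≤ 161 Ω will meet the spec.)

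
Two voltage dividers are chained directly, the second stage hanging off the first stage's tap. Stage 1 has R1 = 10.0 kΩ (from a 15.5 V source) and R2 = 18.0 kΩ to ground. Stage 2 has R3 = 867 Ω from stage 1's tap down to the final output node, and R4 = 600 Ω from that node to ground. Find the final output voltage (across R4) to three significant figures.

Stage 2 presents R3+R4 = 1467 Ω as a load on stage 1's tap.
Stage 1's lower leg becomes R2‖(R3+R4) = 1356 Ω, so V_mid = 15.5 × 1356/11360 = 1.851 V.
Stage 2 is itself unloaded: V_out = V_mid × R4/(R3+R4) = 1.851 × 600/1467 = 0.757 V.

V_out ≈ 0.757 V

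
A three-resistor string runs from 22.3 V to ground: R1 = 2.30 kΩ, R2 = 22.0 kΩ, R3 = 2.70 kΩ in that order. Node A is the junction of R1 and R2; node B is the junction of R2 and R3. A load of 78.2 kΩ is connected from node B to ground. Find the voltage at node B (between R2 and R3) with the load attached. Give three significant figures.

At node B, R3 is in parallel with the load: R3‖R_L = 2.610 kΩ.
Below node A the resistance is R2 + (R3‖R_L) = 24.61 kΩ, so V_A = 22.3 × 24.61/26.91 = 20.39 V.
Then V_B = V_A × (R3‖R_L)/(R2 + R3‖R_L) = 20.39 × 2.610/24.61 = 2.16 V.

V ≈ 2.16 V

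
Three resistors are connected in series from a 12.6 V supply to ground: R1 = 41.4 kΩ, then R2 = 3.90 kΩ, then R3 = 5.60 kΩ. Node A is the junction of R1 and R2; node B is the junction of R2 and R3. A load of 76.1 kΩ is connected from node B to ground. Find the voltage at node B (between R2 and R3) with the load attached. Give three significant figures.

V ≈ 1.30 V

At node B, R3 is in parallel with the load: R3‖R_L = 5.216 kΩ.
Below node A the resistance is R2 + (R3‖R_L) = 9.116 kΩ, so V_A = 12.6 × 9.116/50.52 = 2.274 V.
Then V_B = V_A × (R3‖R_L)/(R2 + R3‖R_L) = 2.274 × 5.216/9.116 = 1.30 V.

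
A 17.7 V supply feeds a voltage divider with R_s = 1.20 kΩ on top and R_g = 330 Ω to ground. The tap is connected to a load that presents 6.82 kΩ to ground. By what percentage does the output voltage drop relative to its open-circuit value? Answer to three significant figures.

3.66 %

The divider's output (Thévenin) resistance is R_s‖R_g = 258.8 Ω.
Fractional drop under load = R_th/(R_th + R_L) = 258.8 / (258.8 + 6820) = 0.03656.
So the output falls by 3.66 %.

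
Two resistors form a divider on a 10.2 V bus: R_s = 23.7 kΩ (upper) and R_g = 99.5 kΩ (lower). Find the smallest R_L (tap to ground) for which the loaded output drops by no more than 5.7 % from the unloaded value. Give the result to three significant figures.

Output resistance R_th = R_s‖R_g = (23.7 × 99.5)/123.2 = 19.14 kΩ.
The fractional drop is R_th/(R_th + R_L); requiring this ≤ 0.0570 gives R_L ≥ R_th(1/0.0570 − 1) = 19.14 × 16.54 = 317 kΩ.

R_L(min) ≈ 317 kΩ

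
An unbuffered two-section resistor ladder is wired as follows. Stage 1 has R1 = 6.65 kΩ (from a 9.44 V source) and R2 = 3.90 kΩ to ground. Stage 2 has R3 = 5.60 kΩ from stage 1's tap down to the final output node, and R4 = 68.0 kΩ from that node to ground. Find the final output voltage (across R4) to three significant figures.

V_out ≈ 3.12 V

Stage 2 presents R3+R4 = 73.60 kΩ as a load on stage 1's tap.
Stage 1's lower leg becomes R2‖(R3+R4) = 3.704 kΩ, so V_mid = 9.44 × 3.704/10.35 = 3.377 V.
Stage 2 is itself unloaded: V_out = V_mid × R4/(R3+R4) = 3.377 × 68.0/73.60 = 3.12 V.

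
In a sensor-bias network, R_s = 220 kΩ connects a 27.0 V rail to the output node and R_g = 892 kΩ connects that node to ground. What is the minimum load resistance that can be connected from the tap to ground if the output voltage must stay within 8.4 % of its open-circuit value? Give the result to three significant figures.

Output resistance R_th = R_s‖R_g = (220 × 892)/1112 = 176.5 kΩ.
The fractional drop is R_th/(R_th + R_L); requiring this ≤ 0.0840 gives R_L ≥ R_th(1/0.0840 − 1) = 176.5 × 10.90 = 1.92 MΩ.

R_L(min) ≈ 1.92 MΩ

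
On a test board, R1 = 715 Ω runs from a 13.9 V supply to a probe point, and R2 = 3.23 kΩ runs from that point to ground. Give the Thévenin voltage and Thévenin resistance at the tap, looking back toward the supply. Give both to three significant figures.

V_th = 11.4 V, R_th = 585 Ω

V_th is the open-circuit tap voltage: 13.9 × 3230/(715 + 3230) = 11.4 V.
With the supply zeroed, R1 and R2 appear in parallel from the tap: R_th = R1‖R2 = (715 × 3230)/3945 = 585 Ω.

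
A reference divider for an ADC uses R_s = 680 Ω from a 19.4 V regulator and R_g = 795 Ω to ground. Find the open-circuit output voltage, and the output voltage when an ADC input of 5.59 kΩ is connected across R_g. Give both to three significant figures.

Unloaded: 10.5 V; loaded: 9.81 V

Open-circuit: V = 19.4 × 795/(680 + 795) = 10.5 V.
With the load, R_g becomes R_g‖R_L = 696.0 Ω, so V = 19.4 × 696.0/1376 = 9.81 V.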